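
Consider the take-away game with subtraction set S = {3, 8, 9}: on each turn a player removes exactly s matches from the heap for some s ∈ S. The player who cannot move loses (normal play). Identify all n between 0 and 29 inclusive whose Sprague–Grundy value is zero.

G(0) = 0
G(1) = mex{} = 0
G(2) = mex{} = 0
G(3) = mex{0} = 1
G(4) = mex{0} = 1
G(5) = mex{0} = 1
G(6) = mex{1} = 0
G(7) = mex{1} = 0
G(8) = mex{1,0} = 2
G(9) = mex{0,0,0} = 1
G(10) = mex{0,0,0} = 1
G(11) = mex{2,1,0} = 3
G(12) = mex{1,1,1} = 0
G(13) = mex{1,1,1} = 0
G(14) = mex{3,0,1} = 2
G(15) = mex{0,0,0} = 1
G(16) = mex{0,2,0} = 1
G(17) = mex{2,1,2} = 0
G(18) = mex{1,1,1} = 0
G(19) = mex{1,3,1} = 0
G(20) = mex{0,0,3} = 1
G(21) = mex{0,0,0} = 1
G(22) = mex{0,2,0} = 1
G(23) = mex{1,1,2} = 0
G(24) = mex{1,1,1} = 0
G(25) = mex{1,0,1} = 2
G(26) = mex{0,0,0} = 1
G(27) = mex{0,0,0} = 1
G(28) = mex{2,1,0} = 3
G(29) = mex{1,1,1} = 0
P-positions are exactly the n with G(n) = 0.

0, 1, 2, 6, 7, 12, 13, 17, 18, 19, 23, 24, 29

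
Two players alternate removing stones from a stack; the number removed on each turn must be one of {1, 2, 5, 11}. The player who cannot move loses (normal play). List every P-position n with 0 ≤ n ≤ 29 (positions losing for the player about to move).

0, 3, 6, 9, 12, 15, 18, 21, 24, 27

n :  0  1  2  3  4  5  6  7  8  9 10 11 12 13 14 15 16 17 18 19 20 21 22 23 24 25 26 27 28 29
G :  0  1  2  0  1  2  0  1  2  0  1  2  0  1  2  0  1  2  0  1  2  0  1  2  0  1  2  0  1  2
P-positions are exactly the n with G(n) = 0.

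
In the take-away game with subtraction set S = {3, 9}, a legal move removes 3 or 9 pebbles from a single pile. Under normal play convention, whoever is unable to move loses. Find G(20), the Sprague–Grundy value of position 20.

G(0) = 0
G(1) = mex{} = 0
G(2) = mex{} = 0
G(3) = mex{0} = 1
G(4) = mex{0} = 1
G(5) = mex{0} = 1
G(6) = mex{1} = 0
G(7) = mex{1} = 0
G(8) = mex{1} = 0
G(9) = mex{0,0} = 1
G(10) = mex{0,0} = 1
G(11) = mex{0,0} = 1
G(12) = mex{1,1} = 0
G(13) = mex{1,1} = 0
G(14) = mex{1,1} = 0
G(15) = mex{0,0} = 1
G(16) = mex{0,0} = 1
G(17) = mex{0,0} = 1
G(18) = mex{1,1} = 0
G(19) = mex{1,1} = 0
G(20) = mex{1,1} = 0

0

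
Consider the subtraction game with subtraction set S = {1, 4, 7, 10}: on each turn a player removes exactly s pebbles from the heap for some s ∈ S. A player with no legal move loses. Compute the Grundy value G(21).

n :  0  1  2  3  4  5  6  7  8  9 10 11 12 13 14 15 16 17 18 19 20 21
G :  0  1  0  1  2  0  1  2  0  1  2  0  1  0  1  2  0  1  2  0  1  2

2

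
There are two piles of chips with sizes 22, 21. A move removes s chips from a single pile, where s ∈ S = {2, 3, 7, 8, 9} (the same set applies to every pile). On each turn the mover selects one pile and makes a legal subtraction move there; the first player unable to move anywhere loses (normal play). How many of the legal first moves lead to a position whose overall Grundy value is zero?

0

All piles use S = {2, 3, 7, 8, 9}:
G(0) = 0
G(1) = mex{} = 0
G(2) = mex{0} = 1
G(3) = mex{0,0} = 1
G(4) = mex{1,0} = 2
G(5) = mex{1,1} = 0
G(6) = mex{2,1} = 0
G(7) = mex{0,2,0} = 1
G(8) = mex{0,0,0,0} = 1
G(9) = mex{1,0,1,0,0} = 2
G(10) = mex{1,1,1,1,0} = 2
G(11) = mex{2,1,2,1,1} = 0
G(12) = mex{2,2,0,2,1} = 3
G(13) = mex{0,2,0,0,2} = 1
G(14) = mex{3,0,1,0,0} = 2
G(15) = mex{1,3,1,1,0} = 2
G(16) = mex{2,1,2,1,1} = 0
G(17) = mex{2,2,2,2,1} = 0
G(18) = mex{0,2,0,2,2} = 1
G(19) = mex{0,0,3,0,2} = 1
G(20) = mex{1,0,1,3,0} = 2
G(21) = mex{1,1,2,1,3} = 0
G(22) = mex{2,1,2,2,1} = 0
Pile A: G(22) = 0.
Pile B: G(21) = 0.
Combined Grundy value = 0 ⊕ 0 = 0.
A winning move leaves total XOR = 0, i.e. changes one component's Grundy value g to g ⊕ X where X is the current total.
Pile A: target g' = 0⊕0 = 0, but every legal move changes the Grundy value (mex property), so 0 moves.
Pile B: target g' = 0⊕0 = 0, but every legal move changes the Grundy value (mex property), so 0 moves.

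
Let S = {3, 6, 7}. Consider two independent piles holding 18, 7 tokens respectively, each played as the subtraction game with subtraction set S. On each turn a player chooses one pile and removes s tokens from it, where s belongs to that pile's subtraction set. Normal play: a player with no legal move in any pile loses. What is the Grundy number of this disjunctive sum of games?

0

All piles use S = {3, 6, 7}:
n :  0  1  2  3  4  5  6  7  8  9 10 11 12 13 14 15 16 17 18
G :  0  0  0  1  1  1  2  2  2  3  0  0  0  1  1  1  2  2  2
Pile A: G(18) = 2.
Pile B: G(7) = 2.
Combined Grundy value = 2 ⊕ 2 = 0.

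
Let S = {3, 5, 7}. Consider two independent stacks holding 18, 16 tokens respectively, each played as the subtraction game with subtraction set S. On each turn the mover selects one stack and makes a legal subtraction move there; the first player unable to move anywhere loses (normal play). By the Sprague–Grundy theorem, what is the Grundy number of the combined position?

0

All stacks use S = {3, 5, 7}:
n :  0  1  2  3  4  5  6  7  8  9 10 11 12 13 14 15 16 17 18
G :  0  0  0  1  1  1  2  2  2  3  0  0  0  1  1  1  2  2  2
Stack A: G(18) = 2.
Stack B: G(16) = 2.
Combined Grundy value = 2 ⊕ 2 = 0.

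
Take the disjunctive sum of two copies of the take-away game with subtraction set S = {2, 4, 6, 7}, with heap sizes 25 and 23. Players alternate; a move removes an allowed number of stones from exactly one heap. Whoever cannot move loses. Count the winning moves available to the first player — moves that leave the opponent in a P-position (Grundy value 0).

2

All heaps use S = {2, 4, 6, 7}:
n :  0  1  2  3  4  5  6  7  8  9 10 11 12 13 14 15 16 17 18 19 20 21 22 23 24 25
G :  0  0  1  1  2  2  3  3  4  0  0  1  1  2  2  3  3  4  0  0  1  1  2  2  3  3
Heap A: G(25) = 3.
Heap B: G(23) = 2.
Combined Grundy value = 3 ⊕ 2 = 1.
A winning move leaves total XOR = 0, i.e. changes one component's Grundy value g to g ⊕ X where X is the current total.
Heap A: need g' = 3⊕1 = 2. Options: 25−2→G=2, 25−4→G=1, 25−6→G=0, 25−7→G=0. Hits: 1.
Heap B: need g' = 2⊕1 = 3. Options: 23−2→G=1, 23−4→G=0, 23−6→G=4, 23−7→G=3. Hits: 1.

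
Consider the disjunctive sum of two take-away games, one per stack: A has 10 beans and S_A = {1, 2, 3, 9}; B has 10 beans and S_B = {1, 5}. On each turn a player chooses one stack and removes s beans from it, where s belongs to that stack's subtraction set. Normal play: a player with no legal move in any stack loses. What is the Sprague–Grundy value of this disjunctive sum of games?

Stack A, S = {1, 2, 3, 9}:
n :  0  1  2  3  4  5  6  7  8  9 10
G :  0  1  2  3  0  1  2  3  0  1  2
G_A(10) = 2.
Stack B, S = {1, 5}:
G(0) = 0
G(1) = mex{0} = 1
G(2) = mex{1} = 0
G(3) = mex{0} = 1
G(4) = mex{1} = 0
G(5) = mex{0,0} = 1
G(6) = mex{1,1} = 0
G(7) = mex{0,0} = 1
G(8) = mex{1,1} = 0
G(9) = mex{0,0} = 1
G(10) = mex{1,1} = 0
G_B(10) = 0.
Combined Grundy value = 2 ⊕ 0 = 2.

2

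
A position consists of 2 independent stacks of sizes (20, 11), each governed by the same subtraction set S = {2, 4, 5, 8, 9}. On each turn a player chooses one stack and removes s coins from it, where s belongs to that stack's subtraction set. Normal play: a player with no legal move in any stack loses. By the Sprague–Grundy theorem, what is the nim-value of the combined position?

All stacks use S = {2, 4, 5, 8, 9}:
n :  0  1  2  3  4  5  6  7  8  9 10 11 12 13 14 15 16 17 18 19 20
G :  0  0  1  1  2  2  3  0  4  1  5  2  3  0  0  1  1  2  2  3  0
Stack A: G(20) = 0.
Stack B: G(11) = 2.
Combined Grundy value = 0 ⊕ 2 = 2.

2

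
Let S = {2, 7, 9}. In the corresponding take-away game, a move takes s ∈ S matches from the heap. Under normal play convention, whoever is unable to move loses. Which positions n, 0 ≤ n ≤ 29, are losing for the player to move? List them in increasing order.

G(0) = 0
G(1) = mex{} = 0
G(2) = mex{0} = 1
G(3) = mex{0} = 1
G(4) = mex{1} = 0
G(5) = mex{1} = 0
G(6) = mex{0} = 1
G(7) = mex{0,0} = 1
G(8) = mex{1,0} = 2
G(9) = mex{1,1,0} = 2
G(10) = mex{2,1,0} = 3
G(11) = mex{2,0,1} = 3
G(12) = mex{3,0,1} = 2
G(13) = mex{3,1,0} = 2
G(14) = mex{2,1,0} = 3
G(15) = mex{2,2,1} = 0
G(16) = mex{3,2,1} = 0
G(17) = mex{0,3,2} = 1
G(18) = mex{0,3,2} = 1
G(19) = mex{1,2,3} = 0
G(20) = mex{1,2,3} = 0
G(21) = mex{0,3,2} = 1
G(22) = mex{0,0,2} = 1
G(23) = mex{1,0,3} = 2
G(24) = mex{1,1,0} = 2
G(25) = mex{2,1,0} = 3
G(26) = mex{2,0,1} = 3
G(27) = mex{3,0,1} = 2
G(28) = mex{3,1,0} = 2
G(29) = mex{2,1,0} = 3
P-positions are exactly the n with G(n) = 0.

0, 1, 4, 5, 15, 16, 19, 20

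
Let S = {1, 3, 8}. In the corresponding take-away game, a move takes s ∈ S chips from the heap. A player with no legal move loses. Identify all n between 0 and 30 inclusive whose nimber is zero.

n :  0  1  2  3  4  5  6  7  8  9 10 11 12 13 14 15 16 17 18 19 20 21 22 23 24 25 26 27 28 29 30
G :  0  1  0  1  0  1  0  1  2  3  2  0  1  0  1  0  1  0  1  2  3  2  0  1  0  1  0  1  0  1  2
P-positions are exactly the n with G(n) = 0.

0, 2, 4, 6, 11, 13, 15, 17, 22, 24, 26, 28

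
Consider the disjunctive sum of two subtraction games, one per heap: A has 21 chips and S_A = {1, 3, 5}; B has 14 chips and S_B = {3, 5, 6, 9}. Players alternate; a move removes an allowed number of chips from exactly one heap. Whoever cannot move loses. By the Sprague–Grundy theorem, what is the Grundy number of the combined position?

1

Heap A, S = {1, 3, 5}:
n :  0  1  2  3  4  5  6  7  8  9 10 11 12 13 14 15 16 17 18 19 20 21
G :  0  1  0  1  0  1  0  1  0  1  0  1  0  1  0  1  0  1  0  1  0  1
G_A(21) = 1.
Heap B, S = {3, 5, 6, 9}:
n :  0  1  2  3  4  5  6  7  8  9 10 11 12 13 14
G :  0  0  0  1  1  1  2  2  2  3  3  3  0  0  0
G_B(14) = 0.
Combined Grundy value = 1 ⊕ 0 = 1.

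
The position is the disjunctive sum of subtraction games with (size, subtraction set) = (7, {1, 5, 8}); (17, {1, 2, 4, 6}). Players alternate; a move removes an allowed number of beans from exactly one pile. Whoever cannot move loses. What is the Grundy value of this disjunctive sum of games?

Pile A, S = {1, 5, 8}:
G(0) = 0
G(1) = mex{0} = 1
G(2) = mex{1} = 0
G(3) = mex{0} = 1
G(4) = mex{1} = 0
G(5) = mex{0,0} = 1
G(6) = mex{1,1} = 0
G(7) = mex{0,0} = 1
G_A(7) = 1.
Pile B, S = {1, 2, 4, 6}:
n :  0  1  2  3  4  5  6  7  8  9 10 11 12 13 14 15 16 17
G :  0  1  2  0  1  2  3  4  0  1  2  0  1  2  3  4  0  1
G_B(17) = 1.
Combined Grundy value = 1 ⊕ 1 = 0.

0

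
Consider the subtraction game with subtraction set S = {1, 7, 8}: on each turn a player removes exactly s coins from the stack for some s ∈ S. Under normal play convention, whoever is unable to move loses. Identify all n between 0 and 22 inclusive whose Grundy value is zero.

n :  0  1  2  3  4  5  6  7  8  9 10 11 12 13 14 15 16 17 18 19 20 21 22
G :  0  1  0  1  0  1  0  1  2  3  2  3  2  3  2  0  1  0  1  0  1  0  1
P-positions are exactly the n with G(n) = 0.

0, 2, 4, 6, 15, 17, 19, 21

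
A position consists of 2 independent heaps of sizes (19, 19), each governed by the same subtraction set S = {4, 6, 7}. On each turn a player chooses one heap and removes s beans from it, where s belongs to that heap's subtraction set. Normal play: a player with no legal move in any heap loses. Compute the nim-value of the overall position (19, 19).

All heaps use S = {4, 6, 7}:
G(0) = 0
G(1) = mex{} = 0
G(2) = mex{} = 0
G(3) = mex{} = 0
G(4) = mex{0} = 1
G(5) = mex{0} = 1
G(6) = mex{0,0} = 1
G(7) = mex{0,0,0} = 1
G(8) = mex{1,0,0} = 2
G(9) = mex{1,0,0} = 2
G(10) = mex{1,1,0} = 2
G(11) = mex{1,1,1} = 0
G(12) = mex{2,1,1} = 0
G(13) = mex{2,1,1} = 0
G(14) = mex{2,2,1} = 0
G(15) = mex{0,2,2} = 1
G(16) = mex{0,2,2} = 1
G(17) = mex{0,0,2} = 1
G(18) = mex{0,0,0} = 1
G(19) = mex{1,0,0} = 2
Heap A: G(19) = 2.
Heap B: G(19) = 2.
Combined Grundy value = 2 ⊕ 2 = 0.

0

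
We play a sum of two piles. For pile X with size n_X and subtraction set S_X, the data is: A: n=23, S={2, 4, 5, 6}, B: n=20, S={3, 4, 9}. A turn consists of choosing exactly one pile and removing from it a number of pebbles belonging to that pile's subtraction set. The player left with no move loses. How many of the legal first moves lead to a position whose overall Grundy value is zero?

1

Pile A, S = {2, 4, 5, 6}:
G(0) = 0
G(1) = mex{} = 0
G(2) = mex{0} = 1
G(3) = mex{0} = 1
G(4) = mex{1,0} = 2
G(5) = mex{1,0,0} = 2
G(6) = mex{2,1,0,0} = 3
G(7) = mex{2,1,1,0} = 3
G(8) = mex{3,2,1,1} = 0
G(9) = mex{3,2,2,1} = 0
G(10) = mex{0,3,2,2} = 1
G(11) = mex{0,3,3,2} = 1
G(12) = mex{1,0,3,3} = 2
G(13) = mex{1,0,0,3} = 2
G(14) = mex{2,1,0,0} = 3
G(15) = mex{2,1,1,0} = 3
G(16) = mex{3,2,1,1} = 0
G(17) = mex{3,2,2,1} = 0
G(18) = mex{0,3,2,2} = 1
G(19) = mex{0,3,3,2} = 1
G(20) = mex{1,0,3,3} = 2
G(21) = mex{1,0,0,3} = 2
G(22) = mex{2,1,0,0} = 3
G(23) = mex{2,1,1,0} = 3
G_A(23) = 3.
Pile B, S = {3, 4, 9}:
n :  0  1  2  3  4  5  6  7  8  9 10 11 12 13 14 15 16 17 18 19 20
G :  0  0  0  1  1  1  2  0  0  3  1  1  2  0  0  0  1  1  1  2  0
G_B(20) = 0.
Combined Grundy value = 3 ⊕ 0 = 3.
A winning move leaves total XOR = 0, i.e. changes one component's Grundy value g to g ⊕ X where X is the current total.
Pile A: need g' = 3⊕3 = 0. Options: 23−2→G=2, 23−4→G=1, 23−5→G=1, 23−6→G=0. Hits: 1.
Pile B: need g' = 0⊕3 = 3. Options: 20−3→G=1, 20−4→G=1, 20−9→G=1. Hits: 0.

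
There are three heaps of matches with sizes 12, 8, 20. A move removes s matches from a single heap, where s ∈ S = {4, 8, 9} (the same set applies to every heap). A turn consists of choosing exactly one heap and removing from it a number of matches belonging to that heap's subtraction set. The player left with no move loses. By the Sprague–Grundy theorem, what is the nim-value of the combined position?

All heaps use S = {4, 8, 9}:
n :  0  1  2  3  4  5  6  7  8  9 10 11 12 13 14 15 16 17 18 19 20
G :  0  0  0  0  1  1  1  1  2  2  2  2  3  0  0  0  0  1  1  1  1
Heap A: G(12) = 3.
Heap B: G(8) = 2.
Heap C: G(20) = 1.
Combined Grundy value = 3 ⊕ 2 ⊕ 1 = 0.

0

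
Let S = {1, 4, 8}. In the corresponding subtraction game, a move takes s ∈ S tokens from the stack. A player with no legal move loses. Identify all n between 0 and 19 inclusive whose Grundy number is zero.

0, 2, 5, 7, 12, 14, 17, 19

n :  0  1  2  3  4  5  6  7  8  9 10 11 12 13 14 15 16 17 18 19
G :  0  1  0  1  2  0  1  0  1  2  3  2  0  1  0  1  2  0  1  0
P-positions are exactly the n with G(n) = 0.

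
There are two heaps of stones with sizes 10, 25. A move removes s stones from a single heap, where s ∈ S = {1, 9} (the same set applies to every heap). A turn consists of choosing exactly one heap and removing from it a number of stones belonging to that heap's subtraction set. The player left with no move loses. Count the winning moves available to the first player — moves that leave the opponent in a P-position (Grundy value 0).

4

All heaps use S = {1, 9}:
n :  0  1  2  3  4  5  6  7  8  9 10 11 12 13 14 15 16 17 18 19 20 21 22 23 24 25
G :  0  1  0  1  0  1  0  1  0  1  0  1  0  1  0  1  0  1  0  1  0  1  0  1  0  1
Heap A: G(10) = 0.
Heap B: G(25) = 1.
Combined Grundy value = 0 ⊕ 1 = 1.
A winning move leaves total XOR = 0, i.e. changes one component's Grundy value g to g ⊕ X where X is the current total.
Heap A: need g' = 0⊕1 = 1. Options: 10−1→G=1, 10−9→G=1. Hits: 2.
Heap B: need g' = 1⊕1 = 0. Options: 25−1→G=0, 25−9→G=0. Hits: 2.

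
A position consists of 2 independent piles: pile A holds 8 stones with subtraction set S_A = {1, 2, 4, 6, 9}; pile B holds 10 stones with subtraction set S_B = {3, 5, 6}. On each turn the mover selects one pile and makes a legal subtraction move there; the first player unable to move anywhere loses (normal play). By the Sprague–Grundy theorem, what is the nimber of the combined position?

0

Pile A, S = {1, 2, 4, 6, 9}:
G(0) = 0
G(1) = mex{0} = 1
G(2) = mex{1,0} = 2
G(3) = mex{2,1} = 0
G(4) = mex{0,2,0} = 1
G(5) = mex{1,0,1} = 2
G(6) = mex{2,1,2,0} = 3
G(7) = mex{3,2,0,1} = 4
G(8) = mex{4,3,1,2} = 0
G_A(8) = 0.
Pile B, S = {3, 5, 6}:
n :  0  1  2  3  4  5  6  7  8  9 10
G :  0  0  0  1  1  1  2  2  2  0  0
G_B(10) = 0.
Combined Grundy value = 0 ⊕ 0 = 0.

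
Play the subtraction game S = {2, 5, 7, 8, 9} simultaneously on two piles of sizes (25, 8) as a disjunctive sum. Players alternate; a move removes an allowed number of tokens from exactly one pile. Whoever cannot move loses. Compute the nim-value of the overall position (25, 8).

1

All piles use S = {2, 5, 7, 8, 9}:
n :  0  1  2  3  4  5  6  7  8  9 10 11 12 13 14 15 16 17 18 19 20 21 22 23 24 25
G :  0  0  1  1  0  2  1  3  2  2  3  3  4  4  0  0  1  1  0  2  1  3  2  2  3  3
Pile A: G(25) = 3.
Pile B: G(8) = 2.
Combined Grundy value = 3 ⊕ 2 = 1.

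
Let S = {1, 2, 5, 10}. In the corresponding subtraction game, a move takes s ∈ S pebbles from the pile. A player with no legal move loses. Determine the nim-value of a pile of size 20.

2

n :  0  1  2  3  4  5  6  7  8  9 10 11 12 13 14 15 16 17 18 19 20
G :  0  1  2  0  1  2  0  1  2  0  1  2  0  1  2  0  1  2  0  1  2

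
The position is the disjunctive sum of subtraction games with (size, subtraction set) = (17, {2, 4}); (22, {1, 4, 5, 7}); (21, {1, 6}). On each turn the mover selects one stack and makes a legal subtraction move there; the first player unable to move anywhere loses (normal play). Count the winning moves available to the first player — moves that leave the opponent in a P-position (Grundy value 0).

0

Stack A, S = {2, 4}:
n :  0  1  2  3  4  5  6  7  8  9 10 11 12 13 14 15 16 17
G :  0  0  1  1  2  2  0  0  1  1  2  2  0  0  1  1  2  2
G_A(17) = 2.
Stack B, S = {1, 4, 5, 7}:
n :  0  1  2  3  4  5  6  7  8  9 10 11 12 13 14 15 16 17 18 19 20 21 22
G :  0  1  0  1  2  3  2  3  0  1  0  1  2  3  2  3  0  1  0  1  2  3  2
G_B(22) = 2.
Stack C, S = {1, 6}:
G(0) = 0
G(1) = mex{0} = 1
G(2) = mex{1} = 0
G(3) = mex{0} = 1
G(4) = mex{1} = 0
G(5) = mex{0} = 1
G(6) = mex{1,0} = 2
G(7) = mex{2,1} = 0
G(8) = mex{0,0} = 1
G(9) = mex{1,1} = 0
G(10) = mex{0,0} = 1
G(11) = mex{1,1} = 0
G(12) = mex{0,2} = 1
G(13) = mex{1,0} = 2
G(14) = mex{2,1} = 0
G(15) = mex{0,0} = 1
G(16) = mex{1,1} = 0
G(17) = mex{0,0} = 1
G(18) = mex{1,1} = 0
G(19) = mex{0,2} = 1
G(20) = mex{1,0} = 2
G(21) = mex{2,1} = 0
G_C(21) = 0.
Combined Grundy value = 2 ⊕ 2 ⊕ 0 = 0.
A winning move leaves total XOR = 0, i.e. changes one component's Grundy value g to g ⊕ X where X is the current total.
Stack A: target g' = 2⊕0 = 2, but every legal move changes the Grundy value (mex property), so 0 moves.
Stack B: target g' = 2⊕0 = 2, but every legal move changes the Grundy value (mex property), so 0 moves.
Stack C: target g' = 0⊕0 = 0, but every legal move changes the Grundy value (mex property), so 0 moves.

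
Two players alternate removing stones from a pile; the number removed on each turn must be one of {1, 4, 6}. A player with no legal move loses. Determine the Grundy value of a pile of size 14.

G(0) = 0
G(1) = mex{0} = 1
G(2) = mex{1} = 0
G(3) = mex{0} = 1
G(4) = mex{1,0} = 2
G(5) = mex{2,1} = 0
G(6) = mex{0,0,0} = 1
G(7) = mex{1,1,1} = 0
G(8) = mex{0,2,0} = 1
G(9) = mex{1,0,1} = 2
G(10) = mex{2,1,2} = 0
G(11) = mex{0,0,0} = 1
G(12) = mex{1,1,1} = 0
G(13) = mex{0,2,0} = 1
G(14) = mex{1,0,1} = 2

2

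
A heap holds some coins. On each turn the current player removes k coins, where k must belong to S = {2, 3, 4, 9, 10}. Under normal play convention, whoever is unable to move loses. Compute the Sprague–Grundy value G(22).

G(0) = 0
G(1) = mex{} = 0
G(2) = mex{0} = 1
G(3) = mex{0,0} = 1
G(4) = mex{1,0,0} = 2
G(5) = mex{1,1,0} = 2
G(6) = mex{2,1,1} = 0
G(7) = mex{2,2,1} = 0
G(8) = mex{0,2,2} = 1
G(9) = mex{0,0,2,0} = 1
G(10) = mex{1,0,0,0,0} = 2
G(11) = mex{1,1,0,1,0} = 2
G(12) = mex{2,1,1,1,1} = 0
G(13) = mex{2,2,1,2,1} = 0
G(14) = mex{0,2,2,2,2} = 1
G(15) = mex{0,0,2,0,2} = 1
G(16) = mex{1,0,0,0,0} = 2
G(17) = mex{1,1,0,1,0} = 2
G(18) = mex{2,1,1,1,1} = 0
G(19) = mex{2,2,1,2,1} = 0
G(20) = mex{0,2,2,2,2} = 1
G(21) = mex{0,0,2,0,2} = 1
G(22) = mex{1,0,0,0,0} = 2

2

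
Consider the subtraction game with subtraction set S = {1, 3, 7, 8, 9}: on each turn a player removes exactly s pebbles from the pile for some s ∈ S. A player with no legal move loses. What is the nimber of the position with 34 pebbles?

0

n :  0  1  2  3  4  5  6  7  8  9 10 11 12 13 14 15 16 17 18 19 20 21 22 23 24 25 26 27 28 29 30 31 32 33 34
G :  0  1  0  1  0  1  0  1  2  3  2  3  2  3  2  3  0  1  0  1  0  1  0  1  2  3  2  3  2  3  2  3  0  1  0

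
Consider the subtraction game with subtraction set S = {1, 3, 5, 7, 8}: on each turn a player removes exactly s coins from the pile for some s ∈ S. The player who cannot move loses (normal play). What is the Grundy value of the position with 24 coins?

3

n :  0  1  2  3  4  5  6  7  8  9 10 11 12 13 14 15 16 17 18 19 20 21 22 23 24
G :  0  1  0  1  0  1  0  1  2  3  2  3  2  3  2  0  1  0  1  0  1  0  1  2  3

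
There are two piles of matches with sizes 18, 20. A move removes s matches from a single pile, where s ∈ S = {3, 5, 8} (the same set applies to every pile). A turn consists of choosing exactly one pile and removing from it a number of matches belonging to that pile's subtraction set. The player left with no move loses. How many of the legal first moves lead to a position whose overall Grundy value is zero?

All piles use S = {3, 5, 8}:
n :  0  1  2  3  4  5  6  7  8  9 10 11 12 13 14 15 16 17 18 19 20
G :  0  0  0  1  1  1  2  2  2  3  3  0  0  0  1  1  1  2  2  2  3
Pile A: G(18) = 2.
Pile B: G(20) = 3.
Combined Grundy value = 2 ⊕ 3 = 1.
A winning move leaves total XOR = 0, i.e. changes one component's Grundy value g to g ⊕ X where X is the current total.
Pile A: need g' = 2⊕1 = 3. Options: 18−3→G=1, 18−5→G=0, 18−8→G=3. Hits: 1.
Pile B: need g' = 3⊕1 = 2. Options: 20−3→G=2, 20−5→G=1, 20−8→G=0. Hits: 1.

2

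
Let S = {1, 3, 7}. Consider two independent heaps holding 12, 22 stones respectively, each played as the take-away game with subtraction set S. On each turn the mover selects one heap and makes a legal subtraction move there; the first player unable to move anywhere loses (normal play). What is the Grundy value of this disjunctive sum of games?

0

All heaps use S = {1, 3, 7}:
n :  0  1  2  3  4  5  6  7  8  9 10 11 12 13 14 15 16 17 18 19 20 21 22
G :  0  1  0  1  0  1  0  1  0  1  0  1  0  1  0  1  0  1  0  1  0  1  0
Heap A: G(12) = 0.
Heap B: G(22) = 0.
Combined Grundy value = 0 ⊕ 0 = 0.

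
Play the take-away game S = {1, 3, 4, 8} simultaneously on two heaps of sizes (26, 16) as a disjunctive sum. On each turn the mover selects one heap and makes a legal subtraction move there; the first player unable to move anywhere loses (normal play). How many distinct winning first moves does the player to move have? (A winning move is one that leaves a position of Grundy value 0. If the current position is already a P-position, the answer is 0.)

2

All heaps use S = {1, 3, 4, 8}:
G(0) = 0
G(1) = mex{0} = 1
G(2) = mex{1} = 0
G(3) = mex{0,0} = 1
G(4) = mex{1,1,0} = 2
G(5) = mex{2,0,1} = 3
G(6) = mex{3,1,0} = 2
G(7) = mex{2,2,1} = 0
G(8) = mex{0,3,2,0} = 1
G(9) = mex{1,2,3,1} = 0
G(10) = mex{0,0,2,0} = 1
G(11) = mex{1,1,0,1} = 2
G(12) = mex{2,0,1,2} = 3
G(13) = mex{3,1,0,3} = 2
G(14) = mex{2,2,1,2} = 0
G(15) = mex{0,3,2,0} = 1
G(16) = mex{1,2,3,1} = 0
G(17) = mex{0,0,2,0} = 1
G(18) = mex{1,1,0,1} = 2
G(19) = mex{2,0,1,2} = 3
G(20) = mex{3,1,0,3} = 2
G(21) = mex{2,2,1,2} = 0
G(22) = mex{0,3,2,0} = 1
G(23) = mex{1,2,3,1} = 0
G(24) = mex{0,0,2,0} = 1
G(25) = mex{1,1,0,1} = 2
G(26) = mex{2,0,1,2} = 3
Heap A: G(26) = 3.
Heap B: G(16) = 0.
Combined Grundy value = 3 ⊕ 0 = 3.
A winning move leaves total XOR = 0, i.e. changes one component's Grundy value g to g ⊕ X where X is the current total.
Heap A: need g' = 3⊕3 = 0. Options: 26−1→G=2, 26−3→G=0, 26−4→G=1, 26−8→G=2. Hits: 1.
Heap B: need g' = 0⊕3 = 3. Options: 16−1→G=1, 16−3→G=2, 16−4→G=3, 16−8→G=1. Hits: 1.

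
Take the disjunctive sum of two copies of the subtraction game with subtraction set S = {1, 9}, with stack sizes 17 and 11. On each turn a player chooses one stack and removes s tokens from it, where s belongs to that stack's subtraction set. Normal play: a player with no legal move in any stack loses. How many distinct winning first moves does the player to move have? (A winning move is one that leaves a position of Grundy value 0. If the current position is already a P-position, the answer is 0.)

0

All stacks use S = {1, 9}:
G(0) = 0
G(1) = mex{0} = 1
G(2) = mex{1} = 0
G(3) = mex{0} = 1
G(4) = mex{1} = 0
G(5) = mex{0} = 1
G(6) = mex{1} = 0
G(7) = mex{0} = 1
G(8) = mex{1} = 0
G(9) = mex{0,0} = 1
G(10) = mex{1,1} = 0
G(11) = mex{0,0} = 1
G(12) = mex{1,1} = 0
G(13) = mex{0,0} = 1
G(14) = mex{1,1} = 0
G(15) = mex{0,0} = 1
G(16) = mex{1,1} = 0
G(17) = mex{0,0} = 1
Stack A: G(17) = 1.
Stack B: G(11) = 1.
Combined Grundy value = 1 ⊕ 1 = 0.
A winning move leaves total XOR = 0, i.e. changes one component's Grundy value g to g ⊕ X where X is the current total.
Stack A: target g' = 1⊕0 = 1, but every legal move changes the Grundy value (mex property), so 0 moves.
Stack B: target g' = 1⊕0 = 1, but every legal move changes the Grundy value (mex property), so 0 moves.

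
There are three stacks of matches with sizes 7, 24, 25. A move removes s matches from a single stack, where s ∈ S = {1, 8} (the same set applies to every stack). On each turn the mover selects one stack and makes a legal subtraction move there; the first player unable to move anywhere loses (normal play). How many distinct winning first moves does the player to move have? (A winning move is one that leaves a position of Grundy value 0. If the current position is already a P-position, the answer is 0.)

0

All stacks use S = {1, 8}:
G(0) = 0
G(1) = mex{0} = 1
G(2) = mex{1} = 0
G(3) = mex{0} = 1
G(4) = mex{1} = 0
G(5) = mex{0} = 1
G(6) = mex{1} = 0
G(7) = mex{0} = 1
G(8) = mex{1,0} = 2
G(9) = mex{2,1} = 0
G(10) = mex{0,0} = 1
G(11) = mex{1,1} = 0
G(12) = mex{0,0} = 1
G(13) = mex{1,1} = 0
G(14) = mex{0,0} = 1
G(15) = mex{1,1} = 0
G(16) = mex{0,2} = 1
G(17) = mex{1,0} = 2
G(18) = mex{2,1} = 0
G(19) = mex{0,0} = 1
G(20) = mex{1,1} = 0
G(21) = mex{0,0} = 1
G(22) = mex{1,1} = 0
G(23) = mex{0,0} = 1
G(24) = mex{1,1} = 0
G(25) = mex{0,2} = 1
Stack A: G(7) = 1.
Stack B: G(24) = 0.
Stack C: G(25) = 1.
Combined Grundy value = 1 ⊕ 0 ⊕ 1 = 0.
A winning move leaves total XOR = 0, i.e. changes one component's Grundy value g to g ⊕ X where X is the current total.
Stack A: target g' = 1⊕0 = 1, but every legal move changes the Grundy value (mex property), so 0 moves.
Stack B: target g' = 0⊕0 = 0, but every legal move changes the Grundy value (mex property), so 0 moves.
Stack C: target g' = 1⊕0 = 1, but every legal move changes the Grundy value (mex property), so 0 moves.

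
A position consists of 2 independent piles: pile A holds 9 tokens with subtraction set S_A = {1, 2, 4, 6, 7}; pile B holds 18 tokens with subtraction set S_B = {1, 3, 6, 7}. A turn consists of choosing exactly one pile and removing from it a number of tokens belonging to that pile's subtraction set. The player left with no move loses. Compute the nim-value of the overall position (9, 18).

Pile A, S = {1, 2, 4, 6, 7}:
G(0) = 0
G(1) = mex{0} = 1
G(2) = mex{1,0} = 2
G(3) = mex{2,1} = 0
G(4) = mex{0,2,0} = 1
G(5) = mex{1,0,1} = 2
G(6) = mex{2,1,2,0} = 3
G(7) = mex{3,2,0,1,0} = 4
G(8) = mex{4,3,1,2,1} = 0
G(9) = mex{0,4,2,0,2} = 1
G_A(9) = 1.
Pile B, S = {1, 3, 6, 7}:
G(0) = 0
G(1) = mex{0} = 1
G(2) = mex{1} = 0
G(3) = mex{0,0} = 1
G(4) = mex{1,1} = 0
G(5) = mex{0,0} = 1
G(6) = mex{1,1,0} = 2
G(7) = mex{2,0,1,0} = 3
G(8) = mex{3,1,0,1} = 2
G(9) = mex{2,2,1,0} = 3
G(10) = mex{3,3,0,1} = 2
G(11) = mex{2,2,1,0} = 3
G(12) = mex{3,3,2,1} = 0
G(13) = mex{0,2,3,2} = 1
G(14) = mex{1,3,2,3} = 0
G(15) = mex{0,0,3,2} = 1
G(16) = mex{1,1,2,3} = 0
G(17) = mex{0,0,3,2} = 1
G(18) = mex{1,1,0,3} = 2
G_B(18) = 2.
Combined Grundy value = 1 ⊕ 2 = 3.

3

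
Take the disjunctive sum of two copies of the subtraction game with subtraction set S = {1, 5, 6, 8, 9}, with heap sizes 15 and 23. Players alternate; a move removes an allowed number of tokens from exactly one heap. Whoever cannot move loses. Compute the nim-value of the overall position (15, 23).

All heaps use S = {1, 5, 6, 8, 9}:
n :  0  1  2  3  4  5  6  7  8  9 10 11 12 13 14 15 16 17 18 19 20 21 22 23
G :  0  1  0  1  0  1  2  3  2  3  2  3  4  5  0  1  0  1  0  1  2  3  2  3
Heap A: G(15) = 1.
Heap B: G(23) = 3.
Combined Grundy value = 1 ⊕ 3 = 2.

2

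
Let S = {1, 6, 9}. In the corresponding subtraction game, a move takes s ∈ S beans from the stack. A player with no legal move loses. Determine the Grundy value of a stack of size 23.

1

n :  0  1  2  3  4  5  6  7  8  9 10 11 12 13 14 15 16 17 18 19 20 21 22 23
G :  0  1  0  1  0  1  2  0  1  2  3  2  0  1  0  1  2  0  1  0  1  2  0  1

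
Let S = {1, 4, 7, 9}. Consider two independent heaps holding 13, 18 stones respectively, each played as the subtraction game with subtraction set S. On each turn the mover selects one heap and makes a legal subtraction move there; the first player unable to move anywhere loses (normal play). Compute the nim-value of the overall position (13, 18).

0

All heaps use S = {1, 4, 7, 9}:
n :  0  1  2  3  4  5  6  7  8  9 10 11 12 13 14 15 16 17 18
G :  0  1  0  1  2  0  1  2  0  1  0  1  2  0  1  2  0  1  0
Heap A: G(13) = 0.
Heap B: G(18) = 0.
Combined Grundy value = 0 ⊕ 0 = 0.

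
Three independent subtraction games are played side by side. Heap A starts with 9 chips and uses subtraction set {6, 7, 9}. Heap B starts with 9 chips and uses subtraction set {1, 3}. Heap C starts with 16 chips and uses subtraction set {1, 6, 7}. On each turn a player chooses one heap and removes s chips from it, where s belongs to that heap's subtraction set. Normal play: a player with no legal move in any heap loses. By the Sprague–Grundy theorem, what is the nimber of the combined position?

Heap A, S = {6, 7, 9}:
n : 0 1 2 3 4 5 6 7 8 9
G : 0 0 0 0 0 0 1 1 1 1
G_A(9) = 1.
Heap B, S = {1, 3}:
n : 0 1 2 3 4 5 6 7 8 9
G : 0 1 0 1 0 1 0 1 0 1
G_B(9) = 1.
Heap C, S = {1, 6, 7}:
G(0) = 0
G(1) = mex{0} = 1
G(2) = mex{1} = 0
G(3) = mex{0} = 1
G(4) = mex{1} = 0
G(5) = mex{0} = 1
G(6) = mex{1,0} = 2
G(7) = mex{2,1,0} = 3
G(8) = mex{3,0,1} = 2
G(9) = mex{2,1,0} = 3
G(10) = mex{3,0,1} = 2
G(11) = mex{2,1,0} = 3
G(12) = mex{3,2,1} = 0
G(13) = mex{0,3,2} = 1
G(14) = mex{1,2,3} = 0
G(15) = mex{0,3,2} = 1
G(16) = mex{1,2,3} = 0
G_C(16) = 0.
Combined Grundy value = 1 ⊕ 1 ⊕ 0 = 0.

0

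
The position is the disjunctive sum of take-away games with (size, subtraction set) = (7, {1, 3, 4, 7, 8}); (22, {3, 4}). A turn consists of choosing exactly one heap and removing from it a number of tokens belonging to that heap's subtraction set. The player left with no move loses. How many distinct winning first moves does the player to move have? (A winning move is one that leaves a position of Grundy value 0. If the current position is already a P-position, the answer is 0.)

Heap A, S = {1, 3, 4, 7, 8}:
n : 0 1 2 3 4 5 6 7
G : 0 1 0 1 2 3 2 3
G_A(7) = 3.
Heap B, S = {3, 4}:
G(0) = 0
G(1) = mex{} = 0
G(2) = mex{} = 0
G(3) = mex{0} = 1
G(4) = mex{0,0} = 1
G(5) = mex{0,0} = 1
G(6) = mex{1,0} = 2
G(7) = mex{1,1} = 0
G(8) = mex{1,1} = 0
G(9) = mex{2,1} = 0
G(10) = mex{0,2} = 1
G(11) = mex{0,0} = 1
G(12) = mex{0,0} = 1
G(13) = mex{1,0} = 2
G(14) = mex{1,1} = 0
G(15) = mex{1,1} = 0
G(16) = mex{2,1} = 0
G(17) = mex{0,2} = 1
G(18) = mex{0,0} = 1
G(19) = mex{0,0} = 1
G(20) = mex{1,0} = 2
G(21) = mex{1,1} = 0
G(22) = mex{1,1} = 0
G_B(22) = 0.
Combined Grundy value = 3 ⊕ 0 = 3.
A winning move leaves total XOR = 0, i.e. changes one component's Grundy value g to g ⊕ X where X is the current total.
Heap A: need g' = 3⊕3 = 0. Options: 7−1→G=2, 7−3→G=2, 7−4→G=1, 7−7→G=0. Hits: 1.
Heap B: need g' = 0⊕3 = 3. Options: 22−3→G=1, 22−4→G=1. Hits: 0.

1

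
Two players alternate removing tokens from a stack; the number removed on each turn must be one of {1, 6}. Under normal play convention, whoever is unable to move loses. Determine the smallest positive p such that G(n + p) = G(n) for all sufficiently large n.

G(0) = 0
G(1) = mex{0} = 1
G(2) = mex{1} = 0
G(3) = mex{0} = 1
G(4) = mex{1} = 0
G(5) = mex{0} = 1
G(6) = mex{1,0} = 2
G(7) = mex{2,1} = 0
G(8) = mex{0,0} = 1
G(9) = mex{1,1} = 0
G(10) = mex{0,0} = 1
G(11) = mex{1,1} = 0
G(12) = mex{0,2} = 1
G(13) = mex{1,0} = 2
G(14) = mex{2,1} = 0
G(15) = mex{0,0} = 1
G(n+7) = G(n) holds for n = 0,…,5 (a full window of length max(S) = 6), so the sequence is purely periodic with period 7.

7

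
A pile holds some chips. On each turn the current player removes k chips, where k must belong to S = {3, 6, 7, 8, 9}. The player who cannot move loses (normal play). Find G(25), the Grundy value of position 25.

0

G(0) = 0
G(1) = mex{} = 0
G(2) = mex{} = 0
G(3) = mex{0} = 1
G(4) = mex{0} = 1
G(5) = mex{0} = 1
G(6) = mex{1,0} = 2
G(7) = mex{1,0,0} = 2
G(8) = mex{1,0,0,0} = 2
G(9) = mex{2,1,0,0,0} = 3
G(10) = mex{2,1,1,0,0} = 3
G(11) = mex{2,1,1,1,0} = 3
G(12) = mex{3,2,1,1,1} = 0
G(13) = mex{3,2,2,1,1} = 0
G(14) = mex{3,2,2,2,1} = 0
G(15) = mex{0,3,2,2,2} = 1
G(16) = mex{0,3,3,2,2} = 1
G(17) = mex{0,3,3,3,2} = 1
G(18) = mex{1,0,3,3,3} = 2
G(19) = mex{1,0,0,3,3} = 2
G(20) = mex{1,0,0,0,3} = 2
G(21) = mex{2,1,0,0,0} = 3
G(22) = mex{2,1,1,0,0} = 3
G(23) = mex{2,1,1,1,0} = 3
G(24) = mex{3,2,1,1,1} = 0
G(25) = mex{3,2,2,1,1} = 0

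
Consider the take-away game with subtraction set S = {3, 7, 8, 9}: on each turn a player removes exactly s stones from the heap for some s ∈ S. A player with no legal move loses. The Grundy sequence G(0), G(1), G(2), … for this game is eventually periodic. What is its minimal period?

G(0) = 0
G(1) = mex{} = 0
G(2) = mex{} = 0
G(3) = mex{0} = 1
G(4) = mex{0} = 1
G(5) = mex{0} = 1
G(6) = mex{1} = 0
G(7) = mex{1,0} = 2
G(8) = mex{1,0,0} = 2
G(9) = mex{0,0,0,0} = 1
G(10) = mex{2,1,0,0} = 3
G(11) = mex{2,1,1,0} = 3
G(12) = mex{1,1,1,1} = 0
G(13) = mex{3,0,1,1} = 2
G(14) = mex{3,2,0,1} = 4
G(15) = mex{0,2,2,0} = 1
G(16) = mex{2,1,2,2} = 0
G(17) = mex{4,3,1,2} = 0
G(18) = mex{1,3,3,1} = 0
G(19) = mex{0,0,3,3} = 1
G(20) = mex{0,2,0,3} = 1
G(21) = mex{0,4,2,0} = 1
G(22) = mex{1,1,4,2} = 0
G(23) = mex{1,0,1,4} = 2
G(24) = mex{1,0,0,1} = 2
G(25) = mex{0,0,0,0} = 1
G(26) = mex{2,1,0,0} = 3
G(27) = mex{2,1,1,0} = 3
G(28) = mex{1,1,1,1} = 0
G(29) = mex{3,0,1,1} = 2
G(30) = mex{3,2,0,1} = 4
G(31) = mex{0,2,2,0} = 1
G(32) = mex{2,1,2,2} = 0
G(33) = mex{4,3,1,2} = 0
G(n+16) = G(n) holds for n = 0,…,8 (a full window of length max(S) = 9), so the sequence is purely periodic with period 16.

16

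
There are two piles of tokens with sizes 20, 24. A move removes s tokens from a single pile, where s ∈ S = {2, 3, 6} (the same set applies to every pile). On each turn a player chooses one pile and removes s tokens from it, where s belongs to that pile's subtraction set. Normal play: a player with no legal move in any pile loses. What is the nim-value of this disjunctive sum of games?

2

All piles use S = {2, 3, 6}:
G(0) = 0
G(1) = mex{} = 0
G(2) = mex{0} = 1
G(3) = mex{0,0} = 1
G(4) = mex{1,0} = 2
G(5) = mex{1,1} = 0
G(6) = mex{2,1,0} = 3
G(7) = mex{0,2,0} = 1
G(8) = mex{3,0,1} = 2
G(9) = mex{1,3,1} = 0
G(10) = mex{2,1,2} = 0
G(11) = mex{0,2,0} = 1
G(12) = mex{0,0,3} = 1
G(13) = mex{1,0,1} = 2
G(14) = mex{1,1,2} = 0
G(15) = mex{2,1,0} = 3
G(16) = mex{0,2,0} = 1
G(17) = mex{3,0,1} = 2
G(18) = mex{1,3,1} = 0
G(19) = mex{2,1,2} = 0
G(20) = mex{0,2,0} = 1
G(21) = mex{0,0,3} = 1
G(22) = mex{1,0,1} = 2
G(23) = mex{1,1,2} = 0
G(24) = mex{2,1,0} = 3
Pile A: G(20) = 1.
Pile B: G(24) = 3.
Combined Grundy value = 1 ⊕ 3 = 2.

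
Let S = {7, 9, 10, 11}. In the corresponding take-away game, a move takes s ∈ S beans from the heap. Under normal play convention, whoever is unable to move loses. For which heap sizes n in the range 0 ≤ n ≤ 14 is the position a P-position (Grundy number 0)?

G(0) = 0
G(1) = mex{} = 0
G(2) = mex{} = 0
G(3) = mex{} = 0
G(4) = mex{} = 0
G(5) = mex{} = 0
G(6) = mex{} = 0
G(7) = mex{0} = 1
G(8) = mex{0} = 1
G(9) = mex{0,0} = 1
G(10) = mex{0,0,0} = 1
G(11) = mex{0,0,0,0} = 1
G(12) = mex{0,0,0,0} = 1
G(13) = mex{0,0,0,0} = 1
G(14) = mex{1,0,0,0} = 2
P-positions are exactly the n with G(n) = 0.

0, 1, 2, 3, 4, 5, 6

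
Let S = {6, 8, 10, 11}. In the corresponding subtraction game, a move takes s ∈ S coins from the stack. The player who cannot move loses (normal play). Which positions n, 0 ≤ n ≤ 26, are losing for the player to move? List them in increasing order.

0, 1, 2, 3, 4, 5, 17, 18, 19, 20, 21, 22

n :  0  1  2  3  4  5  6  7  8  9 10 11 12 13 14 15 16 17 18 19 20 21 22 23 24 25 26
G :  0  0  0  0  0  0  1  1  1  1  1  1  2  2  2  2  2  0  0  0  0  0  0  1  1  1  1
P-positions are exactly the n with G(n) = 0.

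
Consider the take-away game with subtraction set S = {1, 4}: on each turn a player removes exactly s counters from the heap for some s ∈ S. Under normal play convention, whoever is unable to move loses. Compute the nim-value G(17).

0

G(0) = 0
G(1) = mex{0} = 1
G(2) = mex{1} = 0
G(3) = mex{0} = 1
G(4) = mex{1,0} = 2
G(5) = mex{2,1} = 0
G(6) = mex{0,0} = 1
G(7) = mex{1,1} = 0
G(8) = mex{0,2} = 1
G(9) = mex{1,0} = 2
G(10) = mex{2,1} = 0
G(11) = mex{0,0} = 1
G(12) = mex{1,1} = 0
G(13) = mex{0,2} = 1
G(14) = mex{1,0} = 2
G(15) = mex{2,1} = 0
G(16) = mex{0,0} = 1
G(17) = mex{1,1} = 0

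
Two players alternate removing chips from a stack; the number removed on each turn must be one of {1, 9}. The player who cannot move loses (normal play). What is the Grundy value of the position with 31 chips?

n :  0  1  2  3  4  5  6  7  8  9 10 11 12 13 14 15 16 17 18 19 20 21 22 23 24 25 26 27 28 29 30 31
G :  0  1  0  1  0  1  0  1  0  1  0  1  0  1  0  1  0  1  0  1  0  1  0  1  0  1  0  1  0  1  0  1

1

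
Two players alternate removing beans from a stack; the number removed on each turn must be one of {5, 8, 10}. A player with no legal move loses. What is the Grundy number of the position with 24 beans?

G(0) = 0
G(1) = mex{} = 0
G(2) = mex{} = 0
G(3) = mex{} = 0
G(4) = mex{} = 0
G(5) = mex{0} = 1
G(6) = mex{0} = 1
G(7) = mex{0} = 1
G(8) = mex{0,0} = 1
G(9) = mex{0,0} = 1
G(10) = mex{1,0,0} = 2
G(11) = mex{1,0,0} = 2
G(12) = mex{1,0,0} = 2
G(13) = mex{1,1,0} = 2
G(14) = mex{1,1,0} = 2
G(15) = mex{2,1,1} = 0
G(16) = mex{2,1,1} = 0
G(17) = mex{2,1,1} = 0
G(18) = mex{2,2,1} = 0
G(19) = mex{2,2,1} = 0
G(20) = mex{0,2,2} = 1
G(21) = mex{0,2,2} = 1
G(22) = mex{0,2,2} = 1
G(23) = mex{0,0,2} = 1
G(24) = mex{0,0,2} = 1

1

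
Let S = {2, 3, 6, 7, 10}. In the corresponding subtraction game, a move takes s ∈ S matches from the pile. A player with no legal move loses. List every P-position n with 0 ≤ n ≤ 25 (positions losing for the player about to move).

0, 1, 5, 9, 13, 14, 18, 22

n :  0  1  2  3  4  5  6  7  8  9 10 11 12 13 14 15 16 17 18 19 20 21 22 23 24 25
G :  0  0  1  1  2  0  3  1  2  0  3  1  2  0  0  1  1  2  0  3  1  2  0  3  1  2
P-positions are exactly the n with G(n) = 0.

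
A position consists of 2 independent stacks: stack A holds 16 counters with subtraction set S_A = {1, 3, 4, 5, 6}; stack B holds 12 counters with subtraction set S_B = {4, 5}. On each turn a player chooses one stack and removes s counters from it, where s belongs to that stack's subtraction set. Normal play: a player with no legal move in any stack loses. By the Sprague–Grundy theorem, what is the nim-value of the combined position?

3

Stack A, S = {1, 3, 4, 5, 6}:
G(0) = 0
G(1) = mex{0} = 1
G(2) = mex{1} = 0
G(3) = mex{0,0} = 1
G(4) = mex{1,1,0} = 2
G(5) = mex{2,0,1,0} = 3
G(6) = mex{3,1,0,1,0} = 2
G(7) = mex{2,2,1,0,1} = 3
G(8) = mex{3,3,2,1,0} = 4
G(9) = mex{4,2,3,2,1} = 0
G(10) = mex{0,3,2,3,2} = 1
G(11) = mex{1,4,3,2,3} = 0
G(12) = mex{0,0,4,3,2} = 1
G(13) = mex{1,1,0,4,3} = 2
G(14) = mex{2,0,1,0,4} = 3
G(15) = mex{3,1,0,1,0} = 2
G(16) = mex{2,2,1,0,1} = 3
G_A(16) = 3.
Stack B, S = {4, 5}:
n :  0  1  2  3  4  5  6  7  8  9 10 11 12
G :  0  0  0  0  1  1  1  1  2  0  0  0  0
G_B(12) = 0.
Combined Grundy value = 3 ⊕ 0 = 3.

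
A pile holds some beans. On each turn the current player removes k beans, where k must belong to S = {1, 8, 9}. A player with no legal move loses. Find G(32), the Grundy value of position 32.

n :  0  1  2  3  4  5  6  7  8  9 10 11 12 13 14 15 16 17 18 19 20 21 22 23 24 25 26 27 28 29 30 31 32
G :  0  1  0  1  0  1  0  1  2  3  2  3  2  3  2  3  0  1  0  1  0  1  0  1  2  3  2  3  2  3  2  3  0

0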